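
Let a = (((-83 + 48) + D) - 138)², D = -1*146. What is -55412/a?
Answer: -55412/101761 ≈ -0.54453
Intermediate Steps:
D = -146
a = 101761 (a = (((-83 + 48) - 146) - 138)² = ((-35 - 146) - 138)² = (-181 - 138)² = (-319)² = 101761)
-55412/a = -55412/101761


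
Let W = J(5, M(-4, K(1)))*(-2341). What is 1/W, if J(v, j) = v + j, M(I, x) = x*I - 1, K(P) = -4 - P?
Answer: -1/56184 ≈ -1.7799e-5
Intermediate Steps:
M(I, x) = -1 + I*x (M(I, x) = I*x - 1 = -1 + I*x)
J(v, j) = j + v
W = -56184 (W = ((-1 - 4*(-4 - 1*1)) + 5)*(-2341) = ((-1 - 4*(-4 - 1)) + 5)*(-2341) = ((-1 - 4*(-5)) + 5)*(-2341) = ((-1 + 20) + 5)*(-2341) = (19 + 5)*(-2341) = 24*(-2341) = -56184)
1/W = 1/(-56184) = -1/56184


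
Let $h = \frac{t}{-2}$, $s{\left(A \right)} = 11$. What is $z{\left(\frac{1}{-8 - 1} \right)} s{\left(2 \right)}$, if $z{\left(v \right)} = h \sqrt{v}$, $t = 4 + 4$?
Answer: $- \frac{44 i}{3} \approx - 14.667 i$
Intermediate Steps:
$t = 8$
$h = -4$ ($h = \frac{8}{-2} = 8 \left(- \frac{1}{2}\right) = -4$)
$z{\left(v \right)} = - 4 \sqrt{v}$
$z{\left(\frac{1}{-8 - 1} \right)} s{\left(2 \right)} = - 4 \sqrt{\frac{1}{-8 - 1}} \cdot 11 = - 4 \sqrt{\frac{1}{-9}} \cdot 11 = - 4 \sqrt{- \frac{1}{9}} \cdot 11 = - 4 \frac{i}{3} \cdot 11 = - \frac{4 i}{3} \cdot 11 = - \frac{44 i}{3}$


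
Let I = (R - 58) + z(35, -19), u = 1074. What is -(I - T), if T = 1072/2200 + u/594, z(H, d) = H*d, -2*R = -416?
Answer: 1280306/2475 ≈ 517.29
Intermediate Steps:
R = 208 (R = -1/2*(-416) = 208)
T = 5681/2475 (T = 1072/2200 + 1074/594 = 1072*(1/2200) + 1074*(1/594) = 134/275 + 179/99 = 5681/2475 ≈ 2.2954)
I = -515 (I = (208 - 58) + 35*(-19) = 150 - 665 = -515)
-(I - T) = -(-515 - 1*5681/2475) = -(-515 - 5681/2475) = -1*(-1280306/2475) = 1280306/2475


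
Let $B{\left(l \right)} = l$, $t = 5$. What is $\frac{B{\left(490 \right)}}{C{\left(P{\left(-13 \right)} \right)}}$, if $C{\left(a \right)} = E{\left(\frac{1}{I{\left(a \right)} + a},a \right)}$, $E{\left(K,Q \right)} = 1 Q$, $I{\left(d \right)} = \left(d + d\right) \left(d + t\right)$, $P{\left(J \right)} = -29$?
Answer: $- \frac{490}{29} \approx -16.897$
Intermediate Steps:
$I{\left(d \right)} = 2 d \left(5 + d\right)$ ($I{\left(d \right)} = \left(d + d\right) \left(d + 5\right) = 2 d \left(5 + d\right)$)
$E{\left(K,Q \right)} = Q$
$C{\left(a \right)} = a$
$\frac{B{\left(490 \right)}}{C{\left(P{\left(-13 \right)} \right)}} = \frac{490}{-29} = 490 \left(- \frac{1}{29}\right) = - \frac{490}{29}$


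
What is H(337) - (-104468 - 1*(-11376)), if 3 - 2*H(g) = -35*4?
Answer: 186327/2 ≈ 93164.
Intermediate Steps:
H(g) = 143/2 (H(g) = 3/2 - (-35)*4/2 = 3/2 - 1/2*(-140) = 3/2 + 70 = 143/2)
H(337) - (-104468 - 1*(-11376)) = 143/2 - (-104468 - 1*(-11376)) = 143/2 - (-104468 + 11376) = 143/2 - 1*(-93092) = 143/2 + 93092 = 186327/2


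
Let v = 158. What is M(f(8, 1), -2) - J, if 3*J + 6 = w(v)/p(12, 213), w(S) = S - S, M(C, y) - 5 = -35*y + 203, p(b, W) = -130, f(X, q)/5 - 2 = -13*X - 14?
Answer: 280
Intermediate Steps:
f(X, q) = -60 - 65*X (f(X, q) = 10 + 5*(-13*X - 14) = 10 + 5*(-14 - 13*X) = 10 + (-70 - 65*X) = -60 - 65*X)
M(C, y) = 208 - 35*y (M(C, y) = 5 + (-35*y + 203) = 5 + (203 - 35*y) = 208 - 35*y)
w(S) = 0
J = -2 (J = -2 + (0/(-130))/3 = -2 + (0*(-1/130))/3 = -2 + (⅓)*0 = -2 + 0 = -2)
M(f(8, 1), -2) - J = (208 - 35*(-2)) - 1*(-2) = (208 + 70) + 2 = 278 + 2 = 280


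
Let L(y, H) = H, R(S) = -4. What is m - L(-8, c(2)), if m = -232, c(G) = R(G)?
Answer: -228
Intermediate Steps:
c(G) = -4
m - L(-8, c(2)) = -232 - 1*(-4) = -232 + 4 = -228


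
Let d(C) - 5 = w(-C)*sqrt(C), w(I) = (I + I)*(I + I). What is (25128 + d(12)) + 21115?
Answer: 46248 + 1152*sqrt(3) ≈ 48243.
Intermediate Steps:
w(I) = 4*I**2 (w(I) = (2*I)*(2*I) = 4*I**2)
d(C) = 5 + 4*C**(5/2) (d(C) = 5 + (4*(-C)**2)*sqrt(C) = 5 + (4*C**2)*sqrt(C) = 5 + 4*C**(5/2))
(25128 + d(12)) + 21115 = (25128 + (5 + 4*12**(5/2))) + 21115 = (25128 + (5 + 4*(288*sqrt(3)))) + 21115 = (25128 + (5 + 1152*sqrt(3))) + 21115 = (25133 + 1152*sqrt(3)) + 21115 = 46248 + 1152*sqrt(3)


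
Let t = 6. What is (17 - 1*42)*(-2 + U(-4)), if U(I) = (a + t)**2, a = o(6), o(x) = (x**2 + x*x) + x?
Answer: -176350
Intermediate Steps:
o(x) = x + 2*x**2 (o(x) = (x**2 + x**2) + x = 2*x**2 + x = x + 2*x**2)
a = 78 (a = 6*(1 + 2*6) = 6*(1 + 12) = 6*13 = 78)
U(I) = 7056 (U(I) = (78 + 6)**2 = 84**2 = 7056)
(17 - 1*42)*(-2 + U(-4)) = (17 - 1*42)*(-2 + 7056) = (17 - 42)*7054 = -25*7054 = -176350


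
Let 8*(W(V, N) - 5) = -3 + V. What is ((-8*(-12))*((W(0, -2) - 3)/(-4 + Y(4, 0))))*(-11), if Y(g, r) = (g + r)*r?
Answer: 429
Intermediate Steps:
W(V, N) = 37/8 + V/8 (W(V, N) = 5 + (-3 + V)/8 = 5 + (-3/8 + V/8) = 37/8 + V/8)
Y(g, r) = r*(g + r)
((-8*(-12))*((W(0, -2) - 3)/(-4 + Y(4, 0))))*(-11) = ((-8*(-12))*(((37/8 + (1/8)*0) - 3)/(-4 + 0*(4 + 0))))*(-11) = (96*(((37/8 + 0) - 3)/(-4 + 0*4)))*(-11) = (96*((37/8 - 3)/(-4 + 0)))*(-11) = (96*((13/8)/(-4)))*(-11) = (96*((13/8)*(-1/4)))*(-11) = (96*(-13/32))*(-11) = -39*(-11) = 429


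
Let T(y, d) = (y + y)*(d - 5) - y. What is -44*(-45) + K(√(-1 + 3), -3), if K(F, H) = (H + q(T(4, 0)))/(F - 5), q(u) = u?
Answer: 45775/23 + 47*√2/23 ≈ 1993.1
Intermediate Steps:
T(y, d) = -y + 2*y*(-5 + d) (T(y, d) = (2*y)*(-5 + d) - y = 2*y*(-5 + d) - y = -y + 2*y*(-5 + d))
K(F, H) = (-44 + H)/(-5 + F) (K(F, H) = (H + 4*(-11 + 2*0))/(F - 5) = (H + 4*(-11 + 0))/(-5 + F) = (H + 4*(-11))/(-5 + F) = (H - 44)/(-5 + F) = (-44 + H)/(-5 + F))
-44*(-45) + K(√(-1 + 3), -3) = -44*(-45) + (-44 - 3)/(-5 + √(-1 + 3)) = 1980 - 47/(-5 + √2)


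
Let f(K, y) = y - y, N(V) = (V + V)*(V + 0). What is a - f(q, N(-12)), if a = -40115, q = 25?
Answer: -40115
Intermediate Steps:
N(V) = 2*V² (N(V) = (2*V)*V = 2*V²)
f(K, y) = 0
a - f(q, N(-12)) = -40115 - 1*0 = -40115 + 0 = -40115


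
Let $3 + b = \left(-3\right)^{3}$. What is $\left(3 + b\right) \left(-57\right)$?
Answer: $1539$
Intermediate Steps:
$b = -30$ ($b = -3 + \left(-3\right)^{3} = -3 - 27 = -30$)
$\left(3 + b\right) \left(-57\right) = \left(3 - 30\right) \left(-57\right) = \left(-27\right) \left(-57\right) = 1539$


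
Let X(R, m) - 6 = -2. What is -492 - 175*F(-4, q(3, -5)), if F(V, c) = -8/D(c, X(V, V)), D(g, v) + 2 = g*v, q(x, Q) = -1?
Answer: -2176/3 ≈ -725.33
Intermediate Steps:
X(R, m) = 4 (X(R, m) = 6 - 2 = 4)
D(g, v) = -2 + g*v
F(V, c) = -8/(-2 + 4*c) (F(V, c) = -8/(-2 + c*4) = -8/(-2 + 4*c))
-492 - 175*F(-4, q(3, -5)) = -492 - (-700)/(-1 + 2*(-1)) = -492 - (-700)/(-1 - 2) = -492 - (-700)/(-3) = -492 - (-700)*(-1)/3 = -492 - 175*4/3 = -492 - 700/3 = -2176/3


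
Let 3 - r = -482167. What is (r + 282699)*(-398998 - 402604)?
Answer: -613120520138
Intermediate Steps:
r = 482170 (r = 3 - 1*(-482167) = 3 + 482167 = 482170)
(r + 282699)*(-398998 - 402604) = (482170 + 282699)*(-398998 - 402604) = 764869*(-801602) = -613120520138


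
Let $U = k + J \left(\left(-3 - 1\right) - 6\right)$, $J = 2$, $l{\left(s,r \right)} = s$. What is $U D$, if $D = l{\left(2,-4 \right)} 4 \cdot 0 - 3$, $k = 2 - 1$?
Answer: $57$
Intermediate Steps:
$k = 1$
$D = -3$ ($D = 2 \cdot 4 \cdot 0 - 3 = 8 \cdot 0 - 3 = 0 - 3 = -3$)
$U = -19$ ($U = 1 + 2 \left(\left(-3 - 1\right) - 6\right) = 1 + 2 \left(-4 - 6\right) = 1 + 2 \left(-10\right) = 1 - 20 = -19$)
$U D = \left(-19\right) \left(-3\right) = 57$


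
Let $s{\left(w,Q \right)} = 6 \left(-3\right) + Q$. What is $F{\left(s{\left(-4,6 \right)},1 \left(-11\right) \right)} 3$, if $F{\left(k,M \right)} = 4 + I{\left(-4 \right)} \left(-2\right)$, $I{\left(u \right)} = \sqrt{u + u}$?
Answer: $12 - 12 i \sqrt{2} \approx 12.0 - 16.971 i$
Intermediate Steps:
$I{\left(u \right)} = \sqrt{2} \sqrt{u}$ ($I{\left(u \right)} = \sqrt{2 u} = \sqrt{2} \sqrt{u}$)
$s{\left(w,Q \right)} = -18 + Q$
$F{\left(k,M \right)} = 4 - 4 i \sqrt{2}$ ($F{\left(k,M \right)} = 4 + \sqrt{2} \sqrt{-4} \left(-2\right) = 4 + \sqrt{2} \cdot 2 i \left(-2\right) = 4 + 2 i \sqrt{2} \left(-2\right) = 4 - 4 i \sqrt{2}$)
$F{\left(s{\left(-4,6 \right)},1 \left(-11\right) \right)} 3 = \left(4 - 4 i \sqrt{2}\right) 3 = 12 - 12 i \sqrt{2}$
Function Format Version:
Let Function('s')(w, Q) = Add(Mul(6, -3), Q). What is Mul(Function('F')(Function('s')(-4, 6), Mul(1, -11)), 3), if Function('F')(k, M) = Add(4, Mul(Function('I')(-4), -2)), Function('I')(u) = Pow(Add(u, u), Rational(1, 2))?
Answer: Add(12, Mul(-12, I, Pow(2, Rational(1, 2)))) ≈ Add(12.000, Mul(-16.971, I))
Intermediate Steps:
Function('I')(u) = Mul(Pow(2, Rational(1, 2)), Pow(u, Rational(1, 2))) (Function('I')(u) = Pow(Mul(2, u), Rational(1, 2)) = Mul(Pow(2, Rational(1, 2)), Pow(u, Rational(1, 2))))
Function('s')(w, Q) = Add(-18, Q)
Function('F')(k, M) = Add(4, Mul(-4, I, Pow(2, Rational(1, 2)))) (Function('F')(k, M) = Add(4, Mul(Mul(Pow(2, Rational(1, 2)), Pow(-4, Rational(1, 2))), -2)) = Add(4, Mul(Mul(Pow(2, Rational(1, 2)), Mul(2, I)), -2)) = Add(4, Mul(Mul(2, I, Pow(2, Rational(1, 2))), -2)) = Add(4, Mul(-4, I, Pow(2, Rational(1, 2)))))
Mul(Function('F')(Function('s')(-4, 6), Mul(1, -11)), 3) = Mul(Add(4, Mul(-4, I, Pow(2, Rational(1, 2)))), 3) = Add(12, Mul(-12, I, Pow(2, Rational(1, 2))))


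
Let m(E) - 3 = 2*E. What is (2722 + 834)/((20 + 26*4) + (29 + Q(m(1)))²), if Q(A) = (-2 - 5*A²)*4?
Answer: 508/32795 ≈ 0.015490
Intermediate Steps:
m(E) = 3 + 2*E
Q(A) = -8 - 20*A²
(2722 + 834)/((20 + 26*4) + (29 + Q(m(1)))²) = (2722 + 834)/((20 + 26*4) + (29 + (-8 - 20*(3 + 2*1)²))²) = 3556/((20 + 104) + (29 + (-8 - 20*(3 + 2)²))²) = 3556/(124 + (29 + (-8 - 20*5²))²) = 3556/(124 + (29 + (-8 - 20*25))²) = 3556/(124 + (29 + (-8 - 500))²) = 3556/(124 + (29 - 508)²) = 3556/(124 + (-479)²) = 3556/(124 + 229441) = 3556/229565 = 3556*(1/229565) = 508/32795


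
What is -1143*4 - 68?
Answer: -4640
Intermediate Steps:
-1143*4 - 68 = -127*36 - 68 = -4572 - 68 = -4640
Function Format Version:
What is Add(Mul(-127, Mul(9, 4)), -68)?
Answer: -4640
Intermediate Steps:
Add(Mul(-127, Mul(9, 4)), -68) = Add(Mul(-127, 36), -68) = Add(-4572, -68) = -4640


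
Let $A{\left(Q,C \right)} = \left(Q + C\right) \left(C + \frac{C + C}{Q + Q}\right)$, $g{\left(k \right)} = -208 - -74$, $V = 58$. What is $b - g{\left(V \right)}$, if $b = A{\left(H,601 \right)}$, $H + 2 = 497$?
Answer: $\frac{326779546}{495} \approx 6.6016 \cdot 10^{5}$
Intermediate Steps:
$H = 495$ ($H = -2 + 497 = 495$)
$g{\left(k \right)} = -134$ ($g{\left(k \right)} = -208 + 74 = -134$)
$A{\left(Q,C \right)} = \left(C + Q\right) \left(C + \frac{C}{Q}\right)$ ($A{\left(Q,C \right)} = \left(C + Q\right) \left(C + \frac{2 C}{2 Q}\right) = \left(C + Q\right) \left(C + 2 C \frac{1}{2 Q}\right) = \left(C + Q\right) \left(C + \frac{C}{Q}\right)$)
$b = \frac{326713216}{495}$ ($b = \frac{601 \left(601 + 495 \left(1 + 601 + 495\right)\right)}{495} = 601 \cdot \frac{1}{495} \left(601 + 495 \cdot 1097\right) = 601 \cdot \frac{1}{495} \left(601 + 543015\right) = 601 \cdot \frac{1}{495} \cdot 543616 = \frac{326713216}{495} \approx 6.6003 \cdot 10^{5}$)
$b - g{\left(V \right)} = \frac{326713216}{495} - -134 = \frac{326713216}{495} + 134 = \frac{326779546}{495}$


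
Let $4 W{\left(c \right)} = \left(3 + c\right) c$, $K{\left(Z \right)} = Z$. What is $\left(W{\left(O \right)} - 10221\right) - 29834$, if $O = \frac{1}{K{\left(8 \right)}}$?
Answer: $- \frac{10254055}{256} \approx -40055.0$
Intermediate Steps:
$O = \frac{1}{8} \approx 0.125$
$W{\left(c \right)} = \frac{c \left(3 + c\right)}{4}$ ($W{\left(c \right)} = \frac{\left(3 + c\right) c}{4} = \frac{c \left(3 + c\right)}{4}$)
$\left(W{\left(O \right)} - 10221\right) - 29834 = \left(\frac{1}{4} \cdot \frac{1}{8} \left(3 + \frac{1}{8}\right) - 10221\right) - 29834 = \left(\frac{1}{4} \cdot \frac{1}{8} \cdot \frac{25}{8} - 10221\right) - 29834 = \left(\frac{25}{256} - 10221\right) - 29834 = - \frac{2616551}{256} - 29834 = - \frac{10254055}{256}$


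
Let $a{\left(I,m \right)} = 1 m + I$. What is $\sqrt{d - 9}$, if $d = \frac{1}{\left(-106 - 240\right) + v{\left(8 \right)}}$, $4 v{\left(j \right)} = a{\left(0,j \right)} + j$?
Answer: $\frac{i \sqrt{117002}}{114} \approx 3.0005 i$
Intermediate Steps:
$a{\left(I,m \right)} = I + m$ ($a{\left(I,m \right)} = m + I = I + m$)
$v{\left(j \right)} = \frac{j}{2}$ ($v{\left(j \right)} = \frac{\left(0 + j\right) + j}{4} = \frac{j + j}{4} = \frac{2 j}{4} = \frac{j}{2}$)
$d = - \frac{1}{342}$ ($d = \frac{1}{\left(-106 - 240\right) + \frac{1}{2} \cdot 8} = \frac{1}{\left(-106 - 240\right) + 4} = \frac{1}{-346 + 4} = \frac{1}{-342} = - \frac{1}{342} \approx -0.002924$)
$\sqrt{d - 9} = \sqrt{- \frac{1}{342} - 9} = \sqrt{- \frac{3079}{342}} = \frac{i \sqrt{117002}}{114}$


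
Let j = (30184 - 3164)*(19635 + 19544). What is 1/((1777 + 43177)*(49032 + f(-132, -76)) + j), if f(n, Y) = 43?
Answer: 1/3264734130 ≈ 3.0630e-10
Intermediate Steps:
j = 1058616580 (j = 27020*39179 = 1058616580)
1/((1777 + 43177)*(49032 + f(-132, -76)) + j) = 1/((1777 + 43177)*(49032 + 43) + 1058616580) = 1/(44954*49075 + 1058616580) = 1/(2206117550 + 1058616580) = 1/3264734130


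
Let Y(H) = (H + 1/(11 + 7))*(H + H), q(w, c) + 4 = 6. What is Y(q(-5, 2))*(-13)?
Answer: -962/9 ≈ -106.89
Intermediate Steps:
q(w, c) = 2 (q(w, c) = -4 + 6 = 2)
Y(H) = 2*H*(1/18 + H) (Y(H) = (H + 1/18)*(2*H) = (1/18 + H)*(2*H) = 2*H*(1/18 + H))
Y(q(-5, 2))*(-13) = ((1/9)*2*(1 + 18*2))*(-13) = ((1/9)*2*(1 + 36))*(-13) = ((1/9)*2*37)*(-13) = (74/9)*(-13) = -962/9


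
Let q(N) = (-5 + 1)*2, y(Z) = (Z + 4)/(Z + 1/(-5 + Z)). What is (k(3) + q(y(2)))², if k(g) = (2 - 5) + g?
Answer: 64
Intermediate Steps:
k(g) = -3 + g
y(Z) = (4 + Z)/(Z + 1/(-5 + Z))
q(N) = -8 (q(N) = -4*2 = -8)
(k(3) + q(y(2)))² = ((-3 + 3) - 8)² = (0 - 8)² = (-8)² = 64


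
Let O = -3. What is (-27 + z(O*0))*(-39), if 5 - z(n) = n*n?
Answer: 858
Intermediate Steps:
z(n) = 5 - n² (z(n) = 5 - n*n = 5 - n²)
(-27 + z(O*0))*(-39) = (-27 + (5 - (-3*0)²))*(-39) = (-27 + (5 - 1*0²))*(-39) = (-27 + (5 - 1*0))*(-39) = (-27 + (5 + 0))*(-39) = (-27 + 5)*(-39) = -22*(-39) = 858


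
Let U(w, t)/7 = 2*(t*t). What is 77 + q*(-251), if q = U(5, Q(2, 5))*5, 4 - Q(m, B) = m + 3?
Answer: -17493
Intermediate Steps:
Q(m, B) = 1 - m (Q(m, B) = 4 - (m + 3) = 4 - (3 + m) = 4 + (-3 - m) = 1 - m)
U(w, t) = 14*t**2 (U(w, t) = 7*(2*(t*t)) = 7*(2*t**2) = 14*t**2)
q = 70 (q = (14*(1 - 1*2)**2)*5 = (14*(1 - 2)**2)*5 = (14*(-1)**2)*5 = (14*1)*5 = 14*5 = 70)
77 + q*(-251) = 77 + 70*(-251) = 77 - 17570 = -17493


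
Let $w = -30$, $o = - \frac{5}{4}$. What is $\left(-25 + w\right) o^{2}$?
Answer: $- \frac{1375}{16} \approx -85.938$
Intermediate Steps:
$o = - \frac{5}{4}$ ($o = \left(-5\right) \frac{1}{4} = - \frac{5}{4} \approx -1.25$)
$\left(-25 + w\right) o^{2} = \left(-25 - 30\right) \left(- \frac{5}{4}\right)^{2} = \left(-55\right) \frac{25}{16} = - \frac{1375}{16}$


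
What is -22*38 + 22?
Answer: -814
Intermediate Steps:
-22*38 + 22 = -836 + 22 = -814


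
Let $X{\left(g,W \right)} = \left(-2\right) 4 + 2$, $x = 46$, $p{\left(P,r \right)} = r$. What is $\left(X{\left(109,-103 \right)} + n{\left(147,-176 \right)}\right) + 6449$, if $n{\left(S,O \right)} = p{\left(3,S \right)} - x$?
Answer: $6544$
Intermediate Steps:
$n{\left(S,O \right)} = -46 + S$ ($n{\left(S,O \right)} = S - 46 = -46 + S$)
$X{\left(g,W \right)} = -6$ ($X{\left(g,W \right)} = -8 + 2 = -6$)
$\left(X{\left(109,-103 \right)} + n{\left(147,-176 \right)}\right) + 6449 = \left(-6 + \left(-46 + 147\right)\right) + 6449 = \left(-6 + 101\right) + 6449 = 95 + 6449 = 6544$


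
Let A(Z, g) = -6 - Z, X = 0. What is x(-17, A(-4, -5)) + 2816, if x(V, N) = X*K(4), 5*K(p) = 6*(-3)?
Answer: 2816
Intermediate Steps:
K(p) = -18/5 (K(p) = (6*(-3))/5 = (1/5)*(-18) = -18/5)
x(V, N) = 0 (x(V, N) = 0*(-18/5) = 0)
x(-17, A(-4, -5)) + 2816 = 0 + 2816 = 2816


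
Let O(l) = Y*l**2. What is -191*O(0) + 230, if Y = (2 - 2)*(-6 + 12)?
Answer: 230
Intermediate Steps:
Y = 0 (Y = 0*6 = 0)
O(l) = 0 (O(l) = 0*l**2 = 0)
-191*O(0) + 230 = -191*0 + 230 = 0 + 230 = 230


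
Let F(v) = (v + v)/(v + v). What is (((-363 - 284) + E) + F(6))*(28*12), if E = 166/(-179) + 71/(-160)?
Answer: -389354889/1790 ≈ -2.1752e+5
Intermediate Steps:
F(v) = 1 (F(v) = (2*v)/((2*v)) = (2*v)*(1/(2*v)) = 1)
E = -39269/28640 (E = 166*(-1/179) + 71*(-1/160) = -166/179 - 71/160 = -39269/28640 ≈ -1.3711)
(((-363 - 284) + E) + F(6))*(28*12) = (((-363 - 284) - 39269/28640) + 1)*(28*12) = ((-647 - 39269/28640) + 1)*336 = (-18569349/28640 + 1)*336 = -18540709/28640*336 = -389354889/1790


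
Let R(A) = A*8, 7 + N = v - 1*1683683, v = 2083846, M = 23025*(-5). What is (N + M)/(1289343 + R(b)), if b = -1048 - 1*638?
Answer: 285031/1275855 ≈ 0.22340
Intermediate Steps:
b = -1686 (b = -1048 - 638 = -1686)
M = -115125
N = 400156 (N = -7 + (2083846 - 1*1683683) = -7 + (2083846 - 1683683) = -7 + 400163 = 400156)
R(A) = 8*A
(N + M)/(1289343 + R(b)) = (400156 - 115125)/(1289343 + 8*(-1686)) = 285031/(1289343 - 13488) = 285031/1275855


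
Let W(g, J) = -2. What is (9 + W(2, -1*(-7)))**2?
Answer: 49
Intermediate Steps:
(9 + W(2, -1*(-7)))**2 = (9 - 2)**2 = 7**2 = 49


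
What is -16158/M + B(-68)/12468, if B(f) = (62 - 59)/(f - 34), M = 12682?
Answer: -201458317/158119176 ≈ -1.2741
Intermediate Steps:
B(f) = 3/(-34 + f)
-16158/M + B(-68)/12468 = -16158/12682 + (3/(-34 - 68))/12468 = -16158*1/12682 + (3/(-102))*(1/12468) = -8079/6341 + (3*(-1/102))*(1/12468) = -8079/6341 - 1/34*1/12468 = -8079/6341 - 1/423912 = -201458317/158119176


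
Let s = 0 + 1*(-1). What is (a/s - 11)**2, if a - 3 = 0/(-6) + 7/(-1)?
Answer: 49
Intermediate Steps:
a = -4 (a = 3 + (0/(-6) + 7/(-1)) = 3 + (0*(-1/6) + 7*(-1)) = 3 + (0 - 7) = 3 - 7 = -4)
s = -1 (s = 0 - 1 = -1)
(a/s - 11)**2 = (-4/(-1) - 11)**2 = (-4*(-1) - 11)**2 = (4 - 11)**2 = (-7)**2 = 49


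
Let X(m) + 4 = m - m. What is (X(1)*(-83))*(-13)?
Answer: -4316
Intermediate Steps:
X(m) = -4 (X(m) = -4 + (m - m) = -4 + 0 = -4)
(X(1)*(-83))*(-13) = -4*(-83)*(-13) = 332*(-13) = -4316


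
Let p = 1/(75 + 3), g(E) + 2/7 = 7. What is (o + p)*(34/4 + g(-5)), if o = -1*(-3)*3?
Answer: 49913/364 ≈ 137.12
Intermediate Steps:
g(E) = 47/7 (g(E) = -2/7 + 7 = 47/7)
p = 1/78 ≈ 0.012821
o = 9 (o = 3*3 = 9)
(o + p)*(34/4 + g(-5)) = (9 + 1/78)*(34/4 + 47/7) = 703*(34*(1/4) + 47/7)/78 = 703*(17/2 + 47/7)/78 = (703/78)*(213/14) = 49913/364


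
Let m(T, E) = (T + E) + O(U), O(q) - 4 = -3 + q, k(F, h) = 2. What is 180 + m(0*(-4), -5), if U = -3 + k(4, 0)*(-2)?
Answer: 169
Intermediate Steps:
U = -7 (U = -3 + 2*(-2) = -3 - 4 = -7)
O(q) = 1 + q (O(q) = 4 + (-3 + q) = 1 + q)
m(T, E) = -6 + E + T (m(T, E) = (T + E) + (1 - 7) = (E + T) - 6 = -6 + E + T)
180 + m(0*(-4), -5) = 180 + (-6 - 5 + 0*(-4)) = 180 + (-6 - 5 + 0) = 180 - 11 = 169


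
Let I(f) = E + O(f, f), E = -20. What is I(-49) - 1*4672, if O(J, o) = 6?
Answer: -4686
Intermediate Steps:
I(f) = -14 (I(f) = -20 + 6 = -14)
I(-49) - 1*4672 = -14 - 1*4672 = -14 - 4672 = -4686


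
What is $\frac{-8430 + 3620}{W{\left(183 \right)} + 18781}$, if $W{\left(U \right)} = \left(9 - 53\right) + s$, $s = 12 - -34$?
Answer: $- \frac{4810}{18783} \approx -0.25608$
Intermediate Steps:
$s = 46$ ($s = 12 + 34 = 46$)
$W{\left(U \right)} = 2$ ($W{\left(U \right)} = \left(9 - 53\right) + 46 = -44 + 46 = 2$)
$\frac{-8430 + 3620}{W{\left(183 \right)} + 18781} = \frac{-8430 + 3620}{2 + 18781} = - \frac{4810}{18783}$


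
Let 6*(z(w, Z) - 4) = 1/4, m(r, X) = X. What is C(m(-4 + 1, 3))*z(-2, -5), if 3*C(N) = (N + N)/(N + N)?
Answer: 97/72 ≈ 1.3472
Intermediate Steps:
z(w, Z) = 97/24 (z(w, Z) = 4 + (⅙)/4 = 4 + (⅙)*(¼) = 4 + 1/24 = 97/24)
C(N) = ⅓ (C(N) = ((N + N)/(N + N))/3 = ((2*N)/((2*N)))/3 = ((2*N)*(1/(2*N)))/3 = (⅓)*1 = ⅓)
C(m(-4 + 1, 3))*z(-2, -5) = (⅓)*(97/24) = 97/72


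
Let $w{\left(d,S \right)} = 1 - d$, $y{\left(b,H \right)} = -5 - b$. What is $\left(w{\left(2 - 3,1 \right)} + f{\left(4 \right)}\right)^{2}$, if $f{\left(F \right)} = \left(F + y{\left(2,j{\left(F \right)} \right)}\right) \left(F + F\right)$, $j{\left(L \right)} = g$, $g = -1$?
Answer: $484$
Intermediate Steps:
$j{\left(L \right)} = -1$
$f{\left(F \right)} = 2 F \left(-7 + F\right)$ ($f{\left(F \right)} = \left(F - 7\right) \left(F + F\right) = \left(F - 7\right) 2 F = \left(-7 + F\right) 2 F = 2 F \left(-7 + F\right)$)
$\left(w{\left(2 - 3,1 \right)} + f{\left(4 \right)}\right)^{2} = \left(\left(1 - \left(2 - 3\right)\right) + 2 \cdot 4 \left(-7 + 4\right)\right)^{2} = \left(\left(1 - -1\right) + 2 \cdot 4 \left(-3\right)\right)^{2} = \left(\left(1 + 1\right) - 24\right)^{2} = \left(2 - 24\right)^{2} = \left(-22\right)^{2} = 484$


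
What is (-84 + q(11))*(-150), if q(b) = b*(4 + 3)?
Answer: 1050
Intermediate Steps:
q(b) = 7*b (q(b) = b*7 = 7*b)
(-84 + q(11))*(-150) = (-84 + 7*11)*(-150) = (-84 + 77)*(-150) = -7*(-150) = 1050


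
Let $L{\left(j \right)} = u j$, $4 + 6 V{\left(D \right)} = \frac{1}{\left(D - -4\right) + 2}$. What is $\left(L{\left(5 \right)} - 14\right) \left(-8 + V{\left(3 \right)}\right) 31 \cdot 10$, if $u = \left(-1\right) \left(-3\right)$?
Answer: $- \frac{72385}{27} \approx -2680.9$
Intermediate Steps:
$V{\left(D \right)} = - \frac{2}{3} + \frac{1}{6 \left(6 + D\right)}$ ($V{\left(D \right)} = - \frac{2}{3} + \frac{1}{6 \left(\left(D - -4\right) + 2\right)} = - \frac{2}{3} + \frac{1}{6 \left(\left(D + 4\right) + 2\right)} = - \frac{2}{3} + \frac{1}{6 \left(\left(4 + D\right) + 2\right)} = - \frac{2}{3} + \frac{1}{6 \left(6 + D\right)}$)
$u = 3$
$L{\left(j \right)} = 3 j$
$\left(L{\left(5 \right)} - 14\right) \left(-8 + V{\left(3 \right)}\right) 31 \cdot 10 = \left(3 \cdot 5 - 14\right) \left(-8 + \frac{-23 - 12}{6 \left(6 + 3\right)}\right) 31 \cdot 10 = \left(15 - 14\right) \left(-8 + \frac{-23 - 12}{6 \cdot 9}\right) 31 \cdot 10 = 1 \left(-8 + \frac{1}{6} \cdot \frac{1}{9} \left(-35\right)\right) 31 \cdot 10 = 1 \left(-8 - \frac{35}{54}\right) 31 \cdot 10 = 1 \left(- \frac{467}{54}\right) 31 \cdot 10 = \left(- \frac{467}{54}\right) 31 \cdot 10 = \left(- \frac{14477}{54}\right) 10 = - \frac{72385}{27}$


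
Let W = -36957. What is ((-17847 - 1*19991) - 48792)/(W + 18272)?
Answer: 17326/3737 ≈ 4.6363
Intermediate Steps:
((-17847 - 1*19991) - 48792)/(W + 18272) = ((-17847 - 1*19991) - 48792)/(-36957 + 18272) = ((-17847 - 19991) - 48792)/(-18685) = (-37838 - 48792)*(-1/18685) = -86630*(-1/18685) = 17326/3737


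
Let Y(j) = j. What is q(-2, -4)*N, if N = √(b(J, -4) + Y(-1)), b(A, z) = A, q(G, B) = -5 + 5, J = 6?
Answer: 0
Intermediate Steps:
q(G, B) = 0
N = √5 (N = √(6 - 1) = √5 ≈ 2.2361)
q(-2, -4)*N = 0*√5 = 0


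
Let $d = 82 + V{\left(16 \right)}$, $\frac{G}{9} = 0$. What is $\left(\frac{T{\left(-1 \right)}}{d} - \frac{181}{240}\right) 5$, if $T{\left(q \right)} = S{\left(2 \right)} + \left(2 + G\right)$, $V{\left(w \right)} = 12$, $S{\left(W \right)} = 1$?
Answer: $- \frac{8147}{2256} \approx -3.6113$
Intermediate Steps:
$G = 0$ ($G = 9 \cdot 0 = 0$)
$d = 94$ ($d = 82 + 12 = 94$)
$T{\left(q \right)} = 3$ ($T{\left(q \right)} = 1 + \left(2 + 0\right) = 1 + 2 = 3$)
$\left(\frac{T{\left(-1 \right)}}{d} - \frac{181}{240}\right) 5 = \left(\frac{3}{94} - \frac{181}{240}\right) 5 = \left(- \frac{8147}{11280}\right) 5 = - \frac{8147}{2256}$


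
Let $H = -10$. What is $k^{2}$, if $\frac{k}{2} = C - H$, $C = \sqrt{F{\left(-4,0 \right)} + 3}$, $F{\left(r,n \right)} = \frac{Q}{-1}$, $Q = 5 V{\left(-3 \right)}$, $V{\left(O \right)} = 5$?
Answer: $312 + 80 i \sqrt{22} \approx 312.0 + 375.23 i$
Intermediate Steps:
$Q = 25$ ($Q = 5 \cdot 5 = 25$)
$F{\left(r,n \right)} = -25$ ($F{\left(r,n \right)} = \frac{25}{-1} = 25 \left(-1\right) = -25$)
$C = i \sqrt{22}$ ($C = \sqrt{-25 + 3} = \sqrt{-22} = i \sqrt{22} \approx 4.6904 i$)
$k = 20 + 2 i \sqrt{22}$ ($k = 2 \left(i \sqrt{22} - -10\right) = 2 \left(i \sqrt{22} + 10\right) = 2 \left(10 + i \sqrt{22}\right) = 20 + 2 i \sqrt{22} \approx 20.0 + 9.3808 i$)
$k^{2} = \left(20 + 2 i \sqrt{22}\right)^{2}$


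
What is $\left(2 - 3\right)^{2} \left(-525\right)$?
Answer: $-525$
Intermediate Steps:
$\left(2 - 3\right)^{2} \left(-525\right) = \left(-1\right)^{2} \left(-525\right) = 1 \left(-525\right) = -525$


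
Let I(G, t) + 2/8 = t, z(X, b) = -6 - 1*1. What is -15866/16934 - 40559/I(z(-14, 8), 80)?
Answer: -1376182839/2700973 ≈ -509.51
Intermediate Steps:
z(X, b) = -7 (z(X, b) = -6 - 1 = -7)
I(G, t) = -1/4 + t
-15866/16934 - 40559/I(z(-14, 8), 80) = -15866/16934 - 40559/(-1/4 + 80) = -15866*1/16934 - 40559/319/4 = -7933/8467 - 40559*4/319 = -7933/8467 - 162236/319 = -1376182839/2700973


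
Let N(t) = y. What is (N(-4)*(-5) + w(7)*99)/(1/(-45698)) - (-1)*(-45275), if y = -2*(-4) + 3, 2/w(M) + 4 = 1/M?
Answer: 14441837/3 ≈ 4.8139e+6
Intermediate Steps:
w(M) = 2/(-4 + 1/M)
y = 11 (y = 8 + 3 = 11)
N(t) = 11
(N(-4)*(-5) + w(7)*99)/(1/(-45698)) - (-1)*(-45275) = (11*(-5) - 2*7/(-1 + 4*7)*99)/(1/(-45698)) - (-1)*(-45275) = (-55 - 2*7/(-1 + 28)*99)/(-1/45698) - 1*45275 = (-55 - 2*7/27*99)*(-45698) - 45275 = (-55 - 2*7*1/27*99)*(-45698) - 45275 = (-55 - 14/27*99)*(-45698) - 45275 = (-55 - 154/3)*(-45698) - 45275 = -319/3*(-45698) - 45275 = 14577662/3 - 45275 = 14441837/3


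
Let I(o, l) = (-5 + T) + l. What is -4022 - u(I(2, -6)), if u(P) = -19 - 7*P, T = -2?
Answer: -4094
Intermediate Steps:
I(o, l) = -7 + l (I(o, l) = (-5 - 2) + l = -7 + l)
u(P) = -19 - 7*P
-4022 - u(I(2, -6)) = -4022 - (-19 - 7*(-7 - 6)) = -4022 - (-19 - 7*(-13)) = -4022 - (-19 + 91) = -4022 - 1*72 = -4022 - 72 = -4094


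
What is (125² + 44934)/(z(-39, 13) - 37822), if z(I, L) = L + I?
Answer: -60559/37848 ≈ -1.6001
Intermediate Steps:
z(I, L) = I + L
(125² + 44934)/(z(-39, 13) - 37822) = (125² + 44934)/((-39 + 13) - 37822) = (15625 + 44934)/(-26 - 37822) = 60559/(-37848) = 60559*(-1/37848) = -60559/37848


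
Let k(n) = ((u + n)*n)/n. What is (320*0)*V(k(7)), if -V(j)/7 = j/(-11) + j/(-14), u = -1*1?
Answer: 0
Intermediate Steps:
u = -1
k(n) = -1 + n (k(n) = ((-1 + n)*n)/n = (n*(-1 + n))/n = -1 + n)
V(j) = 25*j/22 (V(j) = -7*(j/(-11) + j/(-14)) = -7*(j*(-1/11) + j*(-1/14)) = -7*(-j/11 - j/14) = -(-25)*j/22 = 25*j/22)
(320*0)*V(k(7)) = (320*0)*(25*(-1 + 7)/22) = 0*((25/22)*6) = 0*(75/11) = 0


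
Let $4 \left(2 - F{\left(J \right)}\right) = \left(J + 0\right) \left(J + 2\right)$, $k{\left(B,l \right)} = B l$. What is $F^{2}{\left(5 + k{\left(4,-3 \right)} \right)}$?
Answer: $\frac{729}{16} \approx 45.563$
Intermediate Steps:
$F{\left(J \right)} = 2 - \frac{J \left(2 + J\right)}{4}$ ($F{\left(J \right)} = 2 - \frac{\left(J + 0\right) \left(J + 2\right)}{4} = 2 - \frac{J \left(2 + J\right)}{4}$)
$F^{2}{\left(5 + k{\left(4,-3 \right)} \right)} = \left(2 - \frac{5 + 4 \left(-3\right)}{2} - \frac{\left(5 + 4 \left(-3\right)\right)^{2}}{4}\right)^{2} = \left(2 - \frac{5 - 12}{2} - \frac{\left(5 - 12\right)^{2}}{4}\right)^{2} = \left(2 - - \frac{7}{2} - \frac{\left(-7\right)^{2}}{4}\right)^{2} = \left(2 + \frac{7}{2} - \frac{49}{4}\right)^{2} = \left(- \frac{27}{4}\right)^{2} = \frac{729}{16}$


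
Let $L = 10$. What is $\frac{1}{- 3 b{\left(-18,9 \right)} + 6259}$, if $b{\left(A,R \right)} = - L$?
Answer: $\frac{1}{6289} \approx 0.00015901$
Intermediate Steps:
$b{\left(A,R \right)} = -10$ ($b{\left(A,R \right)} = \left(-1\right) 10 = -10$)
$\frac{1}{- 3 b{\left(-18,9 \right)} + 6259} = \frac{1}{\left(-3\right) \left(-10\right) + 6259} = \frac{1}{30 + 6259} = \frac{1}{6289}$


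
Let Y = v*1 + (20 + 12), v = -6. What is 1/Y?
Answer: 1/26 ≈ 0.038462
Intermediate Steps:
Y = 26 (Y = -6*1 + (20 + 12) = -6 + 32 = 26)
1/Y = 1/26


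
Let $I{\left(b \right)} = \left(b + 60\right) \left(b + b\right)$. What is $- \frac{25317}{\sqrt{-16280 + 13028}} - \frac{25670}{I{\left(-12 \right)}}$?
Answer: $\frac{12835}{576} + \frac{8439 i \sqrt{813}}{542} \approx 22.283 + 443.95 i$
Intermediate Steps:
$I{\left(b \right)} = 2 b \left(60 + b\right)$ ($I{\left(b \right)} = \left(60 + b\right) 2 b = 2 b \left(60 + b\right)$)
$- \frac{25317}{\sqrt{-16280 + 13028}} - \frac{25670}{I{\left(-12 \right)}} = - \frac{25317}{\sqrt{-16280 + 13028}} - \frac{25670}{2 \left(-12\right) \left(60 - 12\right)} = - \frac{25317}{\sqrt{-3252}} - \frac{25670}{2 \left(-12\right) 48} = - \frac{25317}{2 i \sqrt{813}} - \frac{25670}{-1152} = - 25317 \left(- \frac{i \sqrt{813}}{1626}\right) - - \frac{12835}{576} = \frac{8439 i \sqrt{813}}{542} + \frac{12835}{576} = \frac{12835}{576} + \frac{8439 i \sqrt{813}}{542}$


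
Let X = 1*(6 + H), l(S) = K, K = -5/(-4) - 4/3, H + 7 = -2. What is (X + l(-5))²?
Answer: 1369/144 ≈ 9.5069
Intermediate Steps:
H = -9 (H = -7 - 2 = -9)
K = -1/12 (K = -5*(-¼) - 4*⅓ = 5/4 - 4/3 = -1/12 ≈ -0.083333)
l(S) = -1/12
X = -3 (X = 1*(6 - 9) = 1*(-3) = -3)
(X + l(-5))² = (-3 - 1/12)² = (-37/12)² = 1369/144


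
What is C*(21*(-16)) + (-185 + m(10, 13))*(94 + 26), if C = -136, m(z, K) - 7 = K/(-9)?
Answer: 72488/3 ≈ 24163.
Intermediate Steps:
m(z, K) = 7 - K/9 (m(z, K) = 7 + K/(-9) = 7 + K*(-1/9) = 7 - K/9)
C*(21*(-16)) + (-185 + m(10, 13))*(94 + 26) = -2856*(-16) + (-185 + (7 - 1/9*13))*(94 + 26) = -136*(-336) + (-185 + (7 - 13/9))*120 = 45696 + (-185 + 50/9)*120 = 45696 - 1615/9*120 = 45696 - 64600/3 = 72488/3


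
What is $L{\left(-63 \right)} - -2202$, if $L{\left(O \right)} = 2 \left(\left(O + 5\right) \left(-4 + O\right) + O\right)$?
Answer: $9848$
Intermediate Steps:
$L{\left(O \right)} = 2 O + 2 \left(-4 + O\right) \left(5 + O\right)$ ($L{\left(O \right)} = 2 \left(\left(5 + O\right) \left(-4 + O\right) + O\right) = 2 \left(\left(-4 + O\right) \left(5 + O\right) + O\right) = 2 \left(O + \left(-4 + O\right) \left(5 + O\right)\right) = 2 O + 2 \left(-4 + O\right) \left(5 + O\right)$)
$L{\left(-63 \right)} - -2202 = \left(-40 + 2 \left(-63\right)^{2} + 4 \left(-63\right)\right) - -2202 = \left(-40 + 2 \cdot 3969 - 252\right) + 2202 = \left(-40 + 7938 - 252\right) + 2202 = 7646 + 2202 = 9848$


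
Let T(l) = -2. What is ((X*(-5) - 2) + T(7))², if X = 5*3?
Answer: 6241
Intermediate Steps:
X = 15
((X*(-5) - 2) + T(7))² = ((15*(-5) - 2) - 2)² = ((-75 - 2) - 2)² = (-77 - 2)² = (-79)² = 6241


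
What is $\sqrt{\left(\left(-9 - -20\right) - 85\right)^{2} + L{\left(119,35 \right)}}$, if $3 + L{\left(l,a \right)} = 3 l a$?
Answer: $4 \sqrt{1123} \approx 134.04$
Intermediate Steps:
$L{\left(l,a \right)} = -3 + 3 a l$ ($L{\left(l,a \right)} = -3 + 3 l a = -3 + 3 a l$)
$\sqrt{\left(\left(-9 - -20\right) - 85\right)^{2} + L{\left(119,35 \right)}} = \sqrt{\left(\left(-9 - -20\right) - 85\right)^{2} - \left(3 - 12495\right)} = \sqrt{\left(\left(-9 + 20\right) - 85\right)^{2} + \left(-3 + 12495\right)} = \sqrt{\left(11 - 85\right)^{2} + 12492} = \sqrt{\left(-74\right)^{2} + 12492} = \sqrt{5476 + 12492} = \sqrt{17968} = 4 \sqrt{1123}$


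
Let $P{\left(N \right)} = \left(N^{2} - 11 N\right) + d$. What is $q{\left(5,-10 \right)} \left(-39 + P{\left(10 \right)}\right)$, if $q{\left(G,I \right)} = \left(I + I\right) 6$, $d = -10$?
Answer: $7080$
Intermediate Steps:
$q{\left(G,I \right)} = 12 I$ ($q{\left(G,I \right)} = 2 I 6 = 12 I$)
$P{\left(N \right)} = -10 + N^{2} - 11 N$ ($P{\left(N \right)} = \left(N^{2} - 11 N\right) - 10 = -10 + N^{2} - 11 N$)
$q{\left(5,-10 \right)} \left(-39 + P{\left(10 \right)}\right) = 12 \left(-10\right) \left(-39 - \left(120 - 100\right)\right) = - 120 \left(-39 - 20\right) = \left(-120\right) \left(-59\right) = 7080$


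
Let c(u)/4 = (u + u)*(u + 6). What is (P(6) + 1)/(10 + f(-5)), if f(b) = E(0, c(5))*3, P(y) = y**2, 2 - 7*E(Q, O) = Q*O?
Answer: 259/76 ≈ 3.4079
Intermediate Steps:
c(u) = 8*u*(6 + u) (c(u) = 4*((u + u)*(u + 6)) = 4*((2*u)*(6 + u)) = 4*(2*u*(6 + u)) = 8*u*(6 + u))
E(Q, O) = 2/7 - O*Q/7 (E(Q, O) = 2/7 - Q*O/7 = 2/7 - O*Q/7)
f(b) = 6/7 (f(b) = (2/7 - 1/7*8*5*(6 + 5)*0)*3 = (2/7 - 1/7*8*5*11*0)*3 = (2/7 - 1/7*440*0)*3 = (2/7 + 0)*3 = (2/7)*3 = 6/7)
(P(6) + 1)/(10 + f(-5)) = (6**2 + 1)/(10 + 6/7) = (36 + 1)/(76/7) = (7/76)*37 = 259/76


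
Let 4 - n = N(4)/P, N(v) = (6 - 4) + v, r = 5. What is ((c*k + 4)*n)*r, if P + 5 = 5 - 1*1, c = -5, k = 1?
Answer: -50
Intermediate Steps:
N(v) = 2 + v
P = -1 (P = -5 + (5 - 1*1) = -5 + (5 - 1) = -5 + 4 = -1)
n = 10 (n = 4 - (2 + 4)/(-1) = 4 - 6*(-1) = 4 - 1*(-6) = 4 + 6 = 10)
((c*k + 4)*n)*r = ((-5*1 + 4)*10)*5 = ((-5 + 4)*10)*5 = -1*10*5 = -10*5 = -50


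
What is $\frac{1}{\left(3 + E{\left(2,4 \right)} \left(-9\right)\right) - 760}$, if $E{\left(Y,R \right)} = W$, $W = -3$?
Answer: $- \frac{1}{730} \approx -0.0013699$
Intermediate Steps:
$E{\left(Y,R \right)} = -3$
$\frac{1}{\left(3 + E{\left(2,4 \right)} \left(-9\right)\right) - 760} = \frac{1}{\left(3 - -27\right) - 760} = \frac{1}{\left(3 + 27\right) - 760} = \frac{1}{30 - 760} = \frac{1}{-730} = - \frac{1}{730}$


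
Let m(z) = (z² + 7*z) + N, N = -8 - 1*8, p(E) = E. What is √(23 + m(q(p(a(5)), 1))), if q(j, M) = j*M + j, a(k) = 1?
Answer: 5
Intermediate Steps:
N = -16 (N = -8 - 8 = -16)
q(j, M) = j + M*j (q(j, M) = M*j + j = j + M*j)
m(z) = -16 + z² + 7*z (m(z) = (z² + 7*z) - 16 = -16 + z² + 7*z)
√(23 + m(q(p(a(5)), 1))) = √(23 + (-16 + (1*(1 + 1))² + 7*(1*(1 + 1)))) = √(23 + (-16 + (1*2)² + 7*(1*2))) = √(23 + (-16 + 2² + 7*2)) = √(23 + (-16 + 4 + 14)) = √(23 + 2) = √25 = 5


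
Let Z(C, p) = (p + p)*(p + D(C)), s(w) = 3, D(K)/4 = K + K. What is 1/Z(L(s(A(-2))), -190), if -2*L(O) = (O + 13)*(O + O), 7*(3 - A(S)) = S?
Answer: 1/218120 ≈ 4.5846e-6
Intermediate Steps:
A(S) = 3 - S/7
D(K) = 8*K (D(K) = 4*(K + K) = 4*(2*K) = 8*K)
L(O) = -O*(13 + O) (L(O) = -(O + 13)*(O + O)/2 = -(13 + O)*2*O/2 = -O*(13 + O))
Z(C, p) = 2*p*(p + 8*C) (Z(C, p) = (p + p)*(p + 8*C) = (2*p)*(p + 8*C) = 2*p*(p + 8*C))
1/Z(L(s(A(-2))), -190) = 1/(2*(-190)*(-190 + 8*(-1*3*(13 + 3)))) = 1/(2*(-190)*(-190 + 8*(-1*3*16))) = 1/(2*(-190)*(-190 + 8*(-48))) = 1/(2*(-190)*(-190 - 384)) = 1/(2*(-190)*(-574)) = 1/218120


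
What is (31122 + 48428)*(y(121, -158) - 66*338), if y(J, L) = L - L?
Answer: -1774601400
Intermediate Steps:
y(J, L) = 0
(31122 + 48428)*(y(121, -158) - 66*338) = (31122 + 48428)*(0 - 66*338) = 79550*(0 - 22308) = 79550*(-22308) = -1774601400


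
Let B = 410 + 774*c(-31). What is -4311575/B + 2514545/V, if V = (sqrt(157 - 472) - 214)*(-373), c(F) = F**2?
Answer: 25101524458415/984631422944 + 7543635*I*sqrt(35)/17199403 ≈ 25.493 + 2.5948*I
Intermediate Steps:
B = 744224 (B = 410 + 774*(-31)**2 = 410 + 774*961 = 410 + 743814 = 744224)
V = 79822 - 1119*I*sqrt(35) (V = (sqrt(-315) - 214)*(-373) = (3*I*sqrt(35) - 214)*(-373) = (-214 + 3*I*sqrt(35))*(-373) = 79822 - 1119*I*sqrt(35) ≈ 79822.0 - 6620.1*I)
-4311575/B + 2514545/V = -4311575/744224 + 2514545/(79822 - 1119*I*sqrt(35))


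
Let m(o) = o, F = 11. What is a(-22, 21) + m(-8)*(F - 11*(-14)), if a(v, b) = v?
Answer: -1342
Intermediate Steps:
a(-22, 21) + m(-8)*(F - 11*(-14)) = -22 - 8*(11 - 11*(-14)) = -22 - 8*(11 + 154) = -22 - 8*165 = -22 - 1320 = -1342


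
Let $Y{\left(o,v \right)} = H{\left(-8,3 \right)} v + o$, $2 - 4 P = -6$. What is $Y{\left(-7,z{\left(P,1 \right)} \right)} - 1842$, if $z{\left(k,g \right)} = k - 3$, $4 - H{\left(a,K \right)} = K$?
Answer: $-1850$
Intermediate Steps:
$P = 2$ ($P = \frac{1}{2} - - \frac{3}{2} = \frac{1}{2} + \frac{3}{2} = 2$)
$H{\left(a,K \right)} = 4 - K$
$z{\left(k,g \right)} = -3 + k$
$Y{\left(o,v \right)} = o + v$ ($Y{\left(o,v \right)} = \left(4 - 3\right) v + o = 1 v + o = v + o = o + v$)
$Y{\left(-7,z{\left(P,1 \right)} \right)} - 1842 = \left(-7 + \left(-3 + 2\right)\right) - 1842 = \left(-7 - 1\right) - 1842 = -8 - 1842 = -1850$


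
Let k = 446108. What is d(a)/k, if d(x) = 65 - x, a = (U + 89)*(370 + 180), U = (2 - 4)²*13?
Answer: -77485/446108 ≈ -0.17369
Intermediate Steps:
U = 52 (U = (-2)²*13 = 4*13 = 52)
a = 77550 (a = (52 + 89)*(370 + 180) = 141*550 = 77550)
d(a)/k = (65 - 1*77550)/446108 = (65 - 77550)*(1/446108) = -77485*1/446108 = -77485/446108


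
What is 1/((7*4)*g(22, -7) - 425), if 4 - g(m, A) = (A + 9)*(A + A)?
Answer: 1/471 ≈ 0.0021231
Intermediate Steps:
g(m, A) = 4 - 2*A*(9 + A) (g(m, A) = 4 - (A + 9)*(A + A) = 4 - (9 + A)*2*A = 4 - 2*A*(9 + A))
1/((7*4)*g(22, -7) - 425) = 1/((7*4)*(4 - 18*(-7) - 2*(-7)**2) - 425) = 1/(28*(4 + 126 - 2*49) - 425) = 1/(28*(4 + 126 - 98) - 425) = 1/(28*32 - 425) = 1/(896 - 425) = 1/471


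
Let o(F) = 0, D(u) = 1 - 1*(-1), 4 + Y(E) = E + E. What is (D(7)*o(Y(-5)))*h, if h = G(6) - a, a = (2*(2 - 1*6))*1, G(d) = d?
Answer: 0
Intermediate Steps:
Y(E) = -4 + 2*E (Y(E) = -4 + (E + E) = -4 + 2*E)
a = -8 (a = (2*(2 - 6))*1 = (2*(-4))*1 = -8*1 = -8)
D(u) = 2 (D(u) = 1 + 1 = 2)
h = 14 (h = 6 - 1*(-8) = 6 + 8 = 14)
(D(7)*o(Y(-5)))*h = (2*0)*14 = 0*14 = 0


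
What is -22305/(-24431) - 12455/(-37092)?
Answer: 102875015/82381332 ≈ 1.2488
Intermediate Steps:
-22305/(-24431) - 12455/(-37092) = -22305*(-1/24431) - 12455*(-1/37092) = 22305/24431 + 12455/37092 = 102875015/82381332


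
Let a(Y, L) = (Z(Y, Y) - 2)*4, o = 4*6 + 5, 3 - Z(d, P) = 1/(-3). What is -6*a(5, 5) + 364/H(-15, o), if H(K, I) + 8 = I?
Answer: -44/3 ≈ -14.667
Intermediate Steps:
Z(d, P) = 10/3 (Z(d, P) = 3 - 1/(-3) = 3 - 1*(-⅓) = 3 + ⅓ = 10/3)
o = 29 (o = 24 + 5 = 29)
H(K, I) = -8 + I
a(Y, L) = 16/3 (a(Y, L) = (10/3 - 2)*4 = (4/3)*4 = 16/3)
-6*a(5, 5) + 364/H(-15, o) = -6*16/3 + 364/(-8 + 29) = -32 + 364/21 = -32 + 364*(1/21) = -32 + 52/3 = -44/3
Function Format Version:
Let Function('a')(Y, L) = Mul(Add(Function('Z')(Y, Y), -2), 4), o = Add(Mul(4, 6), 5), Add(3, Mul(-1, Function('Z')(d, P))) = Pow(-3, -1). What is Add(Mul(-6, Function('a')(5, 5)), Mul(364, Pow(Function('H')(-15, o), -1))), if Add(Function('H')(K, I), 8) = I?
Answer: Rational(-44, 3) ≈ -14.667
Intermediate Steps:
Function('Z')(d, P) = Rational(10, 3) (Function('Z')(d, P) = Add(3, Mul(-1, Pow(-3, -1))) = Add(3, Mul(-1, Rational(-1, 3))) = Add(3, Rational(1, 3)) = Rational(10, 3))
o = 29 (o = Add(24, 5) = 29)
Function('H')(K, I) = Add(-8, I)
Function('a')(Y, L) = Rational(16, 3) (Function('a')(Y, L) = Mul(Add(Rational(10, 3), -2), 4) = Mul(Rational(4, 3), 4) = Rational(16, 3))
Add(Mul(-6, Function('a')(5, 5)), Mul(364, Pow(Function('H')(-15, o), -1))) = Add(Mul(-6, Rational(16, 3)), Mul(364, Pow(Add(-8, 29), -1))) = Add(-32, Mul(364, Pow(21, -1))) = Add(-32, Mul(364, Rational(1, 21))) = Add(-32, Rational(52, 3)) = Rational(-44, 3)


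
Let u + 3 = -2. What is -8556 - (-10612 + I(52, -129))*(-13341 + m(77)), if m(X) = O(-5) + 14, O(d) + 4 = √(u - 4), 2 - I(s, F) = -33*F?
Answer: -198200533 + 44601*I ≈ -1.982e+8 + 44601.0*I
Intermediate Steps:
u = -5 (u = -3 - 2 = -5)
I(s, F) = 2 + 33*F (I(s, F) = 2 - (-33)*F = 2 + 33*F)
O(d) = -4 + 3*I (O(d) = -4 + √(-5 - 4) = -4 + √(-9) = -4 + 3*I)
m(X) = 10 + 3*I (m(X) = (-4 + 3*I) + 14 = 10 + 3*I)
-8556 - (-10612 + I(52, -129))*(-13341 + m(77)) = -8556 - (-10612 + (2 + 33*(-129)))*(-13341 + (10 + 3*I)) = -8556 - (-10612 + (2 - 4257))*(-13331 + 3*I) = -8556 - (-10612 - 4255)*(-13331 + 3*I) = -8556 - (-14867)*(-13331 + 3*I) = -8556 - (198191977 - 44601*I) = -8556 + (-198191977 + 44601*I) = -198200533 + 44601*I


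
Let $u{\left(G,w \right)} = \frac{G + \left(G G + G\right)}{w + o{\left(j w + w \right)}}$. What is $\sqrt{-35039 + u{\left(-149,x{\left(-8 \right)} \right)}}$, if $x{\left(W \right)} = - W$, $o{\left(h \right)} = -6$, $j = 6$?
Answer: $\frac{5 i \sqrt{3854}}{2} \approx 155.2 i$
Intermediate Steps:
$u{\left(G,w \right)} = \frac{G^{2} + 2 G}{-6 + w}$ ($u{\left(G,w \right)} = \frac{G + \left(G G + G\right)}{w - 6} = \frac{G + \left(G^{2} + G\right)}{-6 + w} = \frac{G + \left(G + G^{2}\right)}{-6 + w} = \frac{G^{2} + 2 G}{-6 + w}$)
$\sqrt{-35039 + u{\left(-149,x{\left(-8 \right)} \right)}} = \sqrt{-35039 - \frac{149 \left(2 - 149\right)}{-6 - -8}} = \sqrt{-35039 - 149 \frac{1}{-6 + 8} \left(-147\right)} = \sqrt{-35039 - 149 \cdot \frac{1}{2} \left(-147\right)} = \sqrt{-35039 - \frac{149}{2} \left(-147\right)} = \sqrt{-35039 + \frac{21903}{2}} = \sqrt{- \frac{48175}{2}} = \frac{5 i \sqrt{3854}}{2}$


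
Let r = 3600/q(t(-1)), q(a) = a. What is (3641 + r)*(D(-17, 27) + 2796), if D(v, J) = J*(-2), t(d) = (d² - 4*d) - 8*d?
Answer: 139658286/13 ≈ 1.0743e+7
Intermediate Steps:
t(d) = d² - 12*d
D(v, J) = -2*J
r = 3600/13 (r = 3600/((-(-12 - 1))) = 3600/((-1*(-13))) = 3600/13 ≈ 276.92)
(3641 + r)*(D(-17, 27) + 2796) = (3641 + 3600/13)*(-2*27 + 2796) = 50933*(-54 + 2796)/13 = (50933/13)*2742 = 139658286/13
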